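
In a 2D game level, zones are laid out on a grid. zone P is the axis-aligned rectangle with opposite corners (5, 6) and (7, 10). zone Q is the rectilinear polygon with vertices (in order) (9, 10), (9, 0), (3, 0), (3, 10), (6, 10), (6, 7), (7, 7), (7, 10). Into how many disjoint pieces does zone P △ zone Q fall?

zone P △ zone Q is a single connected region.

1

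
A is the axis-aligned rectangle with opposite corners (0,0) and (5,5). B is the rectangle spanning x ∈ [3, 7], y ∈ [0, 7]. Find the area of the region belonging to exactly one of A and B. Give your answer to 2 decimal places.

33.00

|A∩B|: x∈[3,5], y∈[0,5] → 2·5 = 10.
|A △ B| = |A| + |B| − 2·|A∩B| = 25 + 28 − 20 = 33.00.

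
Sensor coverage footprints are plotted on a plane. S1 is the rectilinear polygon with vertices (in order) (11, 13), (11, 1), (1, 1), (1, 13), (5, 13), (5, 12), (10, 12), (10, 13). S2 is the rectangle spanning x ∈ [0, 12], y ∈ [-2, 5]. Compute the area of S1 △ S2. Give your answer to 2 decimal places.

119.00

|S1| = 115, |S2| = 84, |S1∩S2| = 40.
|S1 △ S2| = |S1| + |S2| − 2·|S1∩S2| = 115 + 84 − 80 = 119.00.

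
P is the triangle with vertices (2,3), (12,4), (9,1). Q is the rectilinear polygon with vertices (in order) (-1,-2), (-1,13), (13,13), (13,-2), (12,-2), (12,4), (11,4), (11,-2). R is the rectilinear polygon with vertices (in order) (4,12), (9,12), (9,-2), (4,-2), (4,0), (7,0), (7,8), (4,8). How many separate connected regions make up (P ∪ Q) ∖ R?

1

(P ∪ Q) ∖ R is a single connected region.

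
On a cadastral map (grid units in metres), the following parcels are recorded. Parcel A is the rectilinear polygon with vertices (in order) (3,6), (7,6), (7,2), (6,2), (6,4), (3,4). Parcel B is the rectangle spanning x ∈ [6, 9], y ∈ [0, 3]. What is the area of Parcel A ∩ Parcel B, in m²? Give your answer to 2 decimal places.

1.00

The intersection is the polygon with vertices (7,2), (6,2), (6,3), (7,3).
By the shoelace formula its area is 1.00.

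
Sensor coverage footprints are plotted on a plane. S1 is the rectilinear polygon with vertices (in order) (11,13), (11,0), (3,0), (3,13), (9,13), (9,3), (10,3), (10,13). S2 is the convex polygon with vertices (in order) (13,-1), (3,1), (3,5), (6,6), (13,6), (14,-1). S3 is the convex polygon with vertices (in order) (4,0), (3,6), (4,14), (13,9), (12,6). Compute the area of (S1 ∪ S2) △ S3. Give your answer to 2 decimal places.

|S1 ∪ S2| = 115.
|(S1 ∪ S2) ∩ S3| = 67.4819.
|(S1 ∪ S2) △ S3| = 115 + 79 − 134.9639 = 59.04.

59.04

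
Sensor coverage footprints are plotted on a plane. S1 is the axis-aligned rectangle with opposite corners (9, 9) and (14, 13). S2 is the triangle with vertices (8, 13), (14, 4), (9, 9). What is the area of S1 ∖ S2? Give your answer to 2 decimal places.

|S1| = 20, |S1∩S2| = 2.0833.
|S1 ∖ S2| = |S1| − |S1∩S2| = 20 − 2.0833 = 17.92.

17.92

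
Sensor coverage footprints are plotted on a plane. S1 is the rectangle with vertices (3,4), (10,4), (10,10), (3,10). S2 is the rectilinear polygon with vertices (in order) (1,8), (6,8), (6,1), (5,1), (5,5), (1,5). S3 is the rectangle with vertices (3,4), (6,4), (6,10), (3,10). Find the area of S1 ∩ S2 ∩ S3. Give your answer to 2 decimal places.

The intersection is the polygon with vertices (6,8), (6,4), (5,4), (5,5), (3,5), (3,8).
By the shoelace formula its area is 10.00.

10.00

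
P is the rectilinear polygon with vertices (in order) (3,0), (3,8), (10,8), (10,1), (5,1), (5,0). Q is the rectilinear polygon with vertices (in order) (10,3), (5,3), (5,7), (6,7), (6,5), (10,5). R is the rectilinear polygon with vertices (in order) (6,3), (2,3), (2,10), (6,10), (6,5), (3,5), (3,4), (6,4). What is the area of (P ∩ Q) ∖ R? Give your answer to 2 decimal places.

9.00

|P ∩ Q| = 12.
|(P ∩ Q) ∩ R| = 3.
|(P ∩ Q) ∖ R| = 12 − 3 = 9.00.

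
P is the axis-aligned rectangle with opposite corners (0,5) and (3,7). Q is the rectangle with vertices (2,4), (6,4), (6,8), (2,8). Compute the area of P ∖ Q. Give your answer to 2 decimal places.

|P∩Q|: x∈[2,3], y∈[5,7] → 1·2 = 2.
|P| = 6.
|P ∖ Q| = |P| − |P∩Q| = 6 − 2 = 4.00.

4.00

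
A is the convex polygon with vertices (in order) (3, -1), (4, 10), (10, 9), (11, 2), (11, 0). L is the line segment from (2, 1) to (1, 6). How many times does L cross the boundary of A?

The segment lies entirely outside A and never meets its boundary.

0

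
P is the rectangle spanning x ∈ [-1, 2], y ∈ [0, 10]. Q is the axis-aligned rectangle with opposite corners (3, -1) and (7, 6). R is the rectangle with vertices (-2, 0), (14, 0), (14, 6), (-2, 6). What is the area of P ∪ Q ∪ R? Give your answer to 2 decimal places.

112.00

By inclusion–exclusion:
Individual areas: |P| = 30, |Q| = 28, |R| = 96.
|P∩Q| = 0 (no overlap).
|P∩R|: x∈[-1,2], y∈[0,6] → 3·6 = 18.
|Q∩R|: x∈[3,7], y∈[0,6] → 4·6 = 24.
|P∩Q∩R| = 0.
|P ∪ Q ∪ R| = 154 − 42 + 0 = 112.00.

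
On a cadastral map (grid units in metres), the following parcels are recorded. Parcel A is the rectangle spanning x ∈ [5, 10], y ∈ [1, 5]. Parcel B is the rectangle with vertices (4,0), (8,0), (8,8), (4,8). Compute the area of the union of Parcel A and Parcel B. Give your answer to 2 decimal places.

40.00

By inclusion–exclusion:
Individual areas: |Parcel A| = 20, |Parcel B| = 32.
|Parcel A∩Parcel B|: x∈[5,8], y∈[1,5] → 3·4 = 12.
|Parcel A ∪ Parcel B| = 52 − 12 = 40.00.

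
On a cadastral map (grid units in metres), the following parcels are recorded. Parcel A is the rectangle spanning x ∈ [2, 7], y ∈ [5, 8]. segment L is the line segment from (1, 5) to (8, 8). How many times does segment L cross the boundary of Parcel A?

The segment meets the boundary at (7,7.571), (2,5.429).

2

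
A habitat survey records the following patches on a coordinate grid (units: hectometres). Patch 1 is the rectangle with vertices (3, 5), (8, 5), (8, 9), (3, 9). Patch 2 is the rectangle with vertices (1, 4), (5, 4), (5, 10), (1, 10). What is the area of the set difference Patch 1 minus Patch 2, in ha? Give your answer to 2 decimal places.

|Patch 1∩Patch 2|: x∈[3,5], y∈[5,9] → 2·4 = 8.
|Patch 1| = 20.
|Patch 1 ∖ Patch 2| = |Patch 1| − |Patch 1∩Patch 2| = 20 − 8 = 12.00.

12.00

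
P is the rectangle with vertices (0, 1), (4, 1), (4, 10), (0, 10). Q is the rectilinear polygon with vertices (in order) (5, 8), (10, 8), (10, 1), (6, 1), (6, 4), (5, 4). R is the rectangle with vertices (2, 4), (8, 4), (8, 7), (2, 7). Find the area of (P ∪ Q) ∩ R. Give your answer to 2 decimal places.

15.00

|P ∪ Q| = 68.
|(P ∪ Q) ∩ R| = 15.00.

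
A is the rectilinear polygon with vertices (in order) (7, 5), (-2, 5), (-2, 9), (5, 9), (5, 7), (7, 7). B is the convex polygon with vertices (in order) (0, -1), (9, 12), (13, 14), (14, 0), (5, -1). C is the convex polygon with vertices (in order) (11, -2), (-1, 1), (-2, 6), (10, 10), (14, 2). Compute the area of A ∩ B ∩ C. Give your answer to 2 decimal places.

The intersection is the polygon with vertices (5.538,7), (7,7), (7,5), (4.154,5).
By the shoelace formula its area is 4.31.

4.31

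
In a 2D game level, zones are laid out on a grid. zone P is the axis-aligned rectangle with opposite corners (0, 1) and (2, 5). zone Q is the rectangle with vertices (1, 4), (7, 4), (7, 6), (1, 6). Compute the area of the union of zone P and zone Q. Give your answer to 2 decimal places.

19.00

By inclusion–exclusion:
Individual areas: |zone P| = 8, |zone Q| = 12.
|zone P∩zone Q|: x∈[1,2], y∈[4,5] → 1·1 = 1.
|zone P ∪ zone Q| = 20 − 1 = 19.00.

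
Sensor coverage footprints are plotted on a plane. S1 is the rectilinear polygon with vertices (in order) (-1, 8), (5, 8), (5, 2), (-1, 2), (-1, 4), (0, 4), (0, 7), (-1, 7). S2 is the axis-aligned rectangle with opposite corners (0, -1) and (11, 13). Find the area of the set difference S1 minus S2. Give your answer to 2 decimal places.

|S1| = 33, |S1∩S2| = 30.
|S1 ∖ S2| = |S1| − |S1∩S2| = 33 − 30 = 3.00.

3.00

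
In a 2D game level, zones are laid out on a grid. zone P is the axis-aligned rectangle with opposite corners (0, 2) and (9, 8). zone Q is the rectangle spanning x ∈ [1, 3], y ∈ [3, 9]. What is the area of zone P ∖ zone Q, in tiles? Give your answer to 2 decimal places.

|zone P∩zone Q|: x∈[1,3], y∈[3,8] → 2·5 = 10.
|zone P| = 54.
|zone P ∖ zone Q| = |zone P| − |zone P∩zone Q| = 54 − 10 = 44.00.

44.00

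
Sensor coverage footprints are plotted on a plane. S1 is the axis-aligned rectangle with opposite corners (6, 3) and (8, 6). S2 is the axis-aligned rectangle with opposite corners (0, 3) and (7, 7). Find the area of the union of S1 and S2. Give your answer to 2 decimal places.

31.00

By inclusion–exclusion:
Individual areas: |S1| = 6, |S2| = 28.
|S1∩S2|: x∈[6,7], y∈[3,6] → 1·3 = 3.
|S1 ∪ S2| = 34 − 3 = 31.00.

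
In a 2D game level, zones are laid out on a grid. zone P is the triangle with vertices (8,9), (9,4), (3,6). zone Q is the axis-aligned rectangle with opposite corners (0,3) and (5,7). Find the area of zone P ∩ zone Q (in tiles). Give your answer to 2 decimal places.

The intersection is the polygon with vertices (3,6), (4.667,7), (5,7), (5,5.333).
By the shoelace formula its area is 1.83.

1.83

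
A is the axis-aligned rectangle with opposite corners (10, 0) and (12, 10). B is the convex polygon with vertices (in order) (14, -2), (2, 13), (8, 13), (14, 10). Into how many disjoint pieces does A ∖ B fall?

A ∖ B is a single connected region.

1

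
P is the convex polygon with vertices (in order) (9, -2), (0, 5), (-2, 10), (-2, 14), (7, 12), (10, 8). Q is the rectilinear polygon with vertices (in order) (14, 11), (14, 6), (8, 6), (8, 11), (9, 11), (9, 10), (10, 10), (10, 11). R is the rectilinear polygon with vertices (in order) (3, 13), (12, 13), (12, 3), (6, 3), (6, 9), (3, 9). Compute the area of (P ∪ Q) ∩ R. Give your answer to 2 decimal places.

52.06

|P ∪ Q| = 138.0333.
|(P ∪ Q) ∩ R| = 52.06.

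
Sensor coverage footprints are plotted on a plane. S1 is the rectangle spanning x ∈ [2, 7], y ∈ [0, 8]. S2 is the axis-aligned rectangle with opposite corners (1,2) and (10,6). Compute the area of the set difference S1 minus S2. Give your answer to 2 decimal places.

20.00

|S1∩S2|: x∈[2,7], y∈[2,6] → 5·4 = 20.
|S1| = 40.
|S1 ∖ S2| = |S1| − |S1∩S2| = 40 − 20 = 20.00.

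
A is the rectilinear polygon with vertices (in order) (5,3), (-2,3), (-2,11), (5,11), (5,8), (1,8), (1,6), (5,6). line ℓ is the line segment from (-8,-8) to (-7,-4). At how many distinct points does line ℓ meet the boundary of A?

The segment lies entirely outside A and never meets its boundary.

0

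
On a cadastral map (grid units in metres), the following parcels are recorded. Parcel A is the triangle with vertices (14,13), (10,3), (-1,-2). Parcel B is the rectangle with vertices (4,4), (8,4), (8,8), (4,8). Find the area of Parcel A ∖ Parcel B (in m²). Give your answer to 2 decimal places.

40.50

|Parcel A| = 45, |Parcel A∩Parcel B| = 4.5.
|Parcel A ∖ Parcel B| = |Parcel A| − |Parcel A∩Parcel B| = 45 − 4.5 = 40.50.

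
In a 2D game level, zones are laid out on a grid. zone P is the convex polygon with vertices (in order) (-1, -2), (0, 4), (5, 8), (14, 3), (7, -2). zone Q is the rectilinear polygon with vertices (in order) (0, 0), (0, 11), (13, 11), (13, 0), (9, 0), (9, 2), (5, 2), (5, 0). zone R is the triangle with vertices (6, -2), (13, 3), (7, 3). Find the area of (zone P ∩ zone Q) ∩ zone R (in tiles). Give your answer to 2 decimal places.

The region (zone P ∩ zone Q) ∩ zone R is the polygon with vertices (9,2), (6.8,2), (7,3), (13,3), (9,0.143).
By the shoelace formula its area is 7.81.

7.81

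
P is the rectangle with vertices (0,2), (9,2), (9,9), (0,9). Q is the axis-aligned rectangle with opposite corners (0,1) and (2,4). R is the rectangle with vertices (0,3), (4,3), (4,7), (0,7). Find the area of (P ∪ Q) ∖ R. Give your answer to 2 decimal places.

49.00

|P ∪ Q| = 65.
|(P ∪ Q) ∩ R| = 16.
|(P ∪ Q) ∖ R| = 65 − 16 = 49.00.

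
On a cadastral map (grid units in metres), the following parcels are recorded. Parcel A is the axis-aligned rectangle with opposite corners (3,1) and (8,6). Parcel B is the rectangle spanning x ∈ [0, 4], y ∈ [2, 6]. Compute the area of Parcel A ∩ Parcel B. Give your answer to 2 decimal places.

|Parcel A∩Parcel B|: x∈[3,4], y∈[2,6] → 1·4 = 4.

4.00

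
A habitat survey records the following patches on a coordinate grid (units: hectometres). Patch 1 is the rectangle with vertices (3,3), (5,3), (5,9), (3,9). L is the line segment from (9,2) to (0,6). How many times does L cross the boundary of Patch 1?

2

The segment meets the boundary at (5,3.778), (3,4.667).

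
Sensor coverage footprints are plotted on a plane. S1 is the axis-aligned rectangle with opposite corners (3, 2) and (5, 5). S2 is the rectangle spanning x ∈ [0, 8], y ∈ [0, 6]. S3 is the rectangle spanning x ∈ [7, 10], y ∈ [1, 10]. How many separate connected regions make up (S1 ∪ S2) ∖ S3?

1

(S1 ∪ S2) ∖ S3 is a single connected region.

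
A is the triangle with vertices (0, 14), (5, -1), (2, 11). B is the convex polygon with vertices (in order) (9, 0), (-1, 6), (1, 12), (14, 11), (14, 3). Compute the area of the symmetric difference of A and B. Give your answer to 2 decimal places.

125.43

|A| = 7.5, |B| = 130, |A∩B| = 6.0372.
|A △ B| = |A| + |B| − 2·|A∩B| = 7.5 + 130 − 12.0743 = 125.43.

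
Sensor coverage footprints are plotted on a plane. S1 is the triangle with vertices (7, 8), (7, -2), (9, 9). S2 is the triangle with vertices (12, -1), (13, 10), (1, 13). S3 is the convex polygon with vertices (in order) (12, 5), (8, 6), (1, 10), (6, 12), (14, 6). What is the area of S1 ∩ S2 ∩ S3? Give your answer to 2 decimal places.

The intersection is the polygon with vertices (9,9), (8.435,5.891), (8,6), (7,6.571), (7,8).
By the shoelace formula its area is 3.92.

3.92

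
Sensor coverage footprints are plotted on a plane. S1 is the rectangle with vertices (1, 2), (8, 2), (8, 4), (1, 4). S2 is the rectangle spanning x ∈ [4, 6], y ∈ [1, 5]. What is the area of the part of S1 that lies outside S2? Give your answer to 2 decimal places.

|S1∩S2|: x∈[4,6], y∈[2,4] → 2·2 = 4.
|S1| = 14.
|S1 ∖ S2| = |S1| − |S1∩S2| = 14 − 4 = 10.00.

10.00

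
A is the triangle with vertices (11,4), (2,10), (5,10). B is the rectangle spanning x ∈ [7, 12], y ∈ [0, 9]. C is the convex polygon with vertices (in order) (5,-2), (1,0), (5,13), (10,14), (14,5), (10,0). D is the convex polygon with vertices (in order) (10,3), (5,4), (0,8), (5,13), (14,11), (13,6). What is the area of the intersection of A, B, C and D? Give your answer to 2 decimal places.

2.67

The intersection is the polygon with vertices (11,4), (7,6.667), (7,8).
By the shoelace formula its area is 2.67.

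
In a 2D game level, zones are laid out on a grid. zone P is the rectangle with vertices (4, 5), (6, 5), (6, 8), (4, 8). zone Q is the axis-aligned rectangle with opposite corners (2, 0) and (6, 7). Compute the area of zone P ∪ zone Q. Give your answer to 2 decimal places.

30.00

By inclusion–exclusion:
Individual areas: |zone P| = 6, |zone Q| = 28.
|zone P∩zone Q|: x∈[4,6], y∈[5,7] → 2·2 = 4.
|zone P ∪ zone Q| = 34 − 4 = 30.00.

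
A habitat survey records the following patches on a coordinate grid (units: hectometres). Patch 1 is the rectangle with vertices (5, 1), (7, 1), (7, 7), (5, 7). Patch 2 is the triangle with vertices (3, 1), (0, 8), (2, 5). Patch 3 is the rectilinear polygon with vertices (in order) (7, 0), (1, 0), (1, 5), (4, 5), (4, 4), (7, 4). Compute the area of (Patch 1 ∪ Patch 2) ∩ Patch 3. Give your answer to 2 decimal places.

7.43

|Patch 1 ∪ Patch 2| = 14.5.
|(Patch 1 ∪ Patch 2) ∩ Patch 3| = 7.43.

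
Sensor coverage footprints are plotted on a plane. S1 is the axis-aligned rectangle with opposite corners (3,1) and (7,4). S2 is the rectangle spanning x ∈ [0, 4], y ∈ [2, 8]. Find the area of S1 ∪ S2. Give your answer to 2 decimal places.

34.00

By inclusion–exclusion:
Individual areas: |S1| = 12, |S2| = 24.
|S1∩S2|: x∈[3,4], y∈[2,4] → 1·2 = 2.
|S1 ∪ S2| = 36 − 2 = 34.00.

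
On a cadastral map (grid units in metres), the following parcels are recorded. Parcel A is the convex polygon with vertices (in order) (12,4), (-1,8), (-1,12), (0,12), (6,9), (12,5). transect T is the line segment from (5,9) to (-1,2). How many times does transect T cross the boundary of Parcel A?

The segment meets the boundary at (3.07,6.748).

1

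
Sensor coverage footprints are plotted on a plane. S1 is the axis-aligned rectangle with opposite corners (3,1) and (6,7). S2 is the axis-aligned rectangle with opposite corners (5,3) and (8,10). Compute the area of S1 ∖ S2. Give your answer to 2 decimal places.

14.00

|S1∩S2|: x∈[5,6], y∈[3,7] → 1·4 = 4.
|S1| = 18.
|S1 ∖ S2| = |S1| − |S1∩S2| = 18 − 4 = 14.00.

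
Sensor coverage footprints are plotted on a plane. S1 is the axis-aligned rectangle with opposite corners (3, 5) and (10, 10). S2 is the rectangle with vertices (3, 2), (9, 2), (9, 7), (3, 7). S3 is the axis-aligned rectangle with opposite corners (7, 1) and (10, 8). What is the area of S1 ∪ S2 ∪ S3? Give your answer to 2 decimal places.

59.00

By inclusion–exclusion:
Individual areas: |S1| = 35, |S2| = 30, |S3| = 21.
|S1∩S2|: x∈[3,9], y∈[5,7] → 6·2 = 12.
|S1∩S3|: x∈[7,10], y∈[5,8] → 3·3 = 9.
|S2∩S3|: x∈[7,9], y∈[2,7] → 2·5 = 10.
|S1∩S2∩S3| = 4.
|S1 ∪ S2 ∪ S3| = 86 − 31 + 4 = 59.00.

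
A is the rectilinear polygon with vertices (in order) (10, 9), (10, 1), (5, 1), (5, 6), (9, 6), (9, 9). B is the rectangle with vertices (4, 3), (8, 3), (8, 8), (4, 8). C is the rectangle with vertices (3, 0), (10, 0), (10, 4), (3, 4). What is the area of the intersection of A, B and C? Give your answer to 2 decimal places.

The intersection is the polygon with vertices (8,3), (5,3), (5,4), (8,4).
By the shoelace formula its area is 3.00.

3.00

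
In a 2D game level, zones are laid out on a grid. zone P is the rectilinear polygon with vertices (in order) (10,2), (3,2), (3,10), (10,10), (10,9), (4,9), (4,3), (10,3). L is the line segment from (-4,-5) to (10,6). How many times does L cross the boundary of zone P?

The segment meets the boundary at (6.182,3), (4.909,2).

2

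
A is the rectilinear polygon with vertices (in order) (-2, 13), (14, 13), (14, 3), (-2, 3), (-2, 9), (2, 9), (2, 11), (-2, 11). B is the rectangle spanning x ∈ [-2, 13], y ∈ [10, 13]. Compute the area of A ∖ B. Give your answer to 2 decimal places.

|A| = 152, |A∩B| = 41.
|A ∖ B| = |A| − |A∩B| = 152 − 41 = 111.00.

111.00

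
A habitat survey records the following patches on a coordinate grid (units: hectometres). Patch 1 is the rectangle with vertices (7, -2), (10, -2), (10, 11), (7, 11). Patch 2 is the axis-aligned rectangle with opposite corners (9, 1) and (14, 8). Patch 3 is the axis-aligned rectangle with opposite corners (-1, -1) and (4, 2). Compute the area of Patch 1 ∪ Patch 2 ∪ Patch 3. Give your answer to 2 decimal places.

82.00

By inclusion–exclusion:
Individual areas: |Patch 1| = 39, |Patch 2| = 35, |Patch 3| = 15.
|Patch 1∩Patch 2|: x∈[9,10], y∈[1,8] → 1·7 = 7.
|Patch 1∩Patch 3| = 0 (no overlap).
|Patch 2∩Patch 3| = 0 (no overlap).
|Patch 1∩Patch 2∩Patch 3| = 0.
|Patch 1 ∪ Patch 2 ∪ Patch 3| = 89 − 7 + 0 = 82.00.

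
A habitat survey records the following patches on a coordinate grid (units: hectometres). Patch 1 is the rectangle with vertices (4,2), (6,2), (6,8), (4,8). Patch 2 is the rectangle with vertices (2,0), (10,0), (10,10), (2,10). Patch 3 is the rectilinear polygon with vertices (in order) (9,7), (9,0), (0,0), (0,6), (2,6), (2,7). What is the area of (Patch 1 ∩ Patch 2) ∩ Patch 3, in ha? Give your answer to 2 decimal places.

The region (Patch 1 ∩ Patch 2) ∩ Patch 3 is the polygon with vertices (4,7), (6,7), (6,2), (4,2).
By the shoelace formula its area is 10.00.

10.00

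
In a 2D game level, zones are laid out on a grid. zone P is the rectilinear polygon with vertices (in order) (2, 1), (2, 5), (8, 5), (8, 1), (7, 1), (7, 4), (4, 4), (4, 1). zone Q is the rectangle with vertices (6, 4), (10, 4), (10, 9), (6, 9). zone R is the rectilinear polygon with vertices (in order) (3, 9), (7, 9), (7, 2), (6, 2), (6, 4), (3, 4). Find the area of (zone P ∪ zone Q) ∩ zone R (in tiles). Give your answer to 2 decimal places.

8.00

|zone P ∪ zone Q| = 33.
|(zone P ∪ zone Q) ∩ zone R| = 8.00.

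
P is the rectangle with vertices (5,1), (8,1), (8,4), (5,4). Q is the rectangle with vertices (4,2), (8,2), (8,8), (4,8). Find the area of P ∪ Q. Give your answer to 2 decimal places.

27.00

By inclusion–exclusion:
Individual areas: |P| = 9, |Q| = 24.
|P∩Q|: x∈[5,8], y∈[2,4] → 3·2 = 6.
|P ∪ Q| = 33 − 6 = 27.00.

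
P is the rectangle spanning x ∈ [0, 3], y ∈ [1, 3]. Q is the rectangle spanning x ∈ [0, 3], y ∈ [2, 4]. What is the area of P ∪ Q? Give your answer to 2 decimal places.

By inclusion–exclusion:
Individual areas: |P| = 6, |Q| = 6.
|P∩Q|: x∈[0,3], y∈[2,3] → 3·1 = 3.
|P ∪ Q| = 12 − 3 = 9.00.

9.00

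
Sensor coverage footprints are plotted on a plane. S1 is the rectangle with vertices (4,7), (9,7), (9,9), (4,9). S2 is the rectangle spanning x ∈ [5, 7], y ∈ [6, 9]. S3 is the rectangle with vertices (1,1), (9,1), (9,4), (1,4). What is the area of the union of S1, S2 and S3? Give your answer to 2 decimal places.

By inclusion–exclusion:
Individual areas: |S1| = 10, |S2| = 6, |S3| = 24.
|S1∩S2|: x∈[5,7], y∈[7,9] → 2·2 = 4.
|S1∩S3| = 0 (no overlap).
|S2∩S3| = 0 (no overlap).
|S1∩S2∩S3| = 0.
|S1 ∪ S2 ∪ S3| = 40 − 4 + 0 = 36.00.

36.00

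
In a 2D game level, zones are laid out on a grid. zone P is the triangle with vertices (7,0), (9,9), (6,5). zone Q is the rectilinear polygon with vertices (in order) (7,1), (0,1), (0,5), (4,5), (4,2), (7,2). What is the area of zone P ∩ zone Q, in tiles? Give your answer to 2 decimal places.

The intersection is the polygon with vertices (6.6,2), (7,2), (7,1), (6.8,1).
By the shoelace formula its area is 0.30.

0.30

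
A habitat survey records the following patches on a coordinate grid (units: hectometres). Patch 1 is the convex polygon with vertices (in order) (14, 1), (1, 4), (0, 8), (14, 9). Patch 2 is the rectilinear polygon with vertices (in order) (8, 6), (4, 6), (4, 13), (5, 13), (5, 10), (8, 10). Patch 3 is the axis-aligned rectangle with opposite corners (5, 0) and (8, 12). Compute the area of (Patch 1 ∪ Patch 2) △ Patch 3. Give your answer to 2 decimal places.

|Patch 1 ∪ Patch 2| = 89.7857.
|(Patch 1 ∪ Patch 2) ∩ Patch 3| = 21.8077.
|(Patch 1 ∪ Patch 2) △ Patch 3| = 89.7857 + 36 − 43.6154 = 82.17.

82.17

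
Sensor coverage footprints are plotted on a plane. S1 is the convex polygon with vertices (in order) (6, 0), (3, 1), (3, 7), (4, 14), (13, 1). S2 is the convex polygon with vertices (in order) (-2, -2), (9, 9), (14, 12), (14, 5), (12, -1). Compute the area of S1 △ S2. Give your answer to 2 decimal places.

|S1| = 73, |S2| = 108, |S1∩S2| = 45.483.
|S1 △ S2| = |S1| + |S2| − 2·|S1∩S2| = 73 + 108 − 90.9659 = 90.03.

90.03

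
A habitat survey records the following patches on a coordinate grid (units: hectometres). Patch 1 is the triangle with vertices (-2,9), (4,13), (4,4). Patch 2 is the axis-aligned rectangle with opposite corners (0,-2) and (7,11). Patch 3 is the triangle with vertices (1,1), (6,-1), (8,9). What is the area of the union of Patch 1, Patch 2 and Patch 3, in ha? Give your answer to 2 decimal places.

By inclusion–exclusion:
Individual areas: |Patch 1| = 27, |Patch 2| = 91, |Patch 3| = 27.
|Patch 1∩Patch 2| = 21.
|Patch 1∩Patch 3| = 0.0465.
|Patch 2∩Patch 3| = 25.0714.
|Patch 1∩Patch 2∩Patch 3| = 0.0465.
|Patch 1 ∪ Patch 2 ∪ Patch 3| = 145 − 46.1179 + 0.0465 = 98.93.

98.93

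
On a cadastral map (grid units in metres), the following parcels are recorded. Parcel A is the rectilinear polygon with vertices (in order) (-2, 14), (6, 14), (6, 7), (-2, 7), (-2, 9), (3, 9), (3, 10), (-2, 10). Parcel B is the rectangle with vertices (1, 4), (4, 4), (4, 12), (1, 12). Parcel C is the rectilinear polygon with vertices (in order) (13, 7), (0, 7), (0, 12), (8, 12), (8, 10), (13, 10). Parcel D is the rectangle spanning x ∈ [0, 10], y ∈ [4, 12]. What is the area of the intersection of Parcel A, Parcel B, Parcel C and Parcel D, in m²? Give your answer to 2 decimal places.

13.00

The intersection is the polygon with vertices (3,9), (3,10), (1,10), (1,12), (4,12), (4,7), (1,7), (1,9).
By the shoelace formula its area is 13.00.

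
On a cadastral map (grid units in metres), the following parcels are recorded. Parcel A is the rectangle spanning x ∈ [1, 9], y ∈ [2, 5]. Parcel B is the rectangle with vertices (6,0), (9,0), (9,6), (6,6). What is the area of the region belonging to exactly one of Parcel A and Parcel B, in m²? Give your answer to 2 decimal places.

|Parcel A∩Parcel B|: x∈[6,9], y∈[2,5] → 3·3 = 9.
|Parcel A △ Parcel B| = |Parcel A| + |Parcel B| − 2·|Parcel A∩Parcel B| = 24 + 18 − 18 = 24.00.

24.00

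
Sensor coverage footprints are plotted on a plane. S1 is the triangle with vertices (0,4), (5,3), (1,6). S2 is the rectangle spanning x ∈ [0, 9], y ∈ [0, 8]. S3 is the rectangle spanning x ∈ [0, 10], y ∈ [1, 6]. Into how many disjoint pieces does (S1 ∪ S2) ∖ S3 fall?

(S1 ∪ S2) ∖ S3 splits into 2 disjoint pieces (area 18, area 9).

2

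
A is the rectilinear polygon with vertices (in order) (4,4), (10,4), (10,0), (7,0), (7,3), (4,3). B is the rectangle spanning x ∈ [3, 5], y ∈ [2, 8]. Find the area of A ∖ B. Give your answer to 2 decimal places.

14.00

|A| = 15, |A∩B| = 1.
|A ∖ B| = |A| − |A∩B| = 15 − 1 = 14.00.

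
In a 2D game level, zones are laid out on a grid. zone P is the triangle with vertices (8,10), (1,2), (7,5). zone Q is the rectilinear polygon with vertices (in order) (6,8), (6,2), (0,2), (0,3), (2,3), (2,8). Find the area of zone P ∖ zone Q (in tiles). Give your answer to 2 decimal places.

5.47

|zone P| = 13.5, |zone P∩zone Q| = 8.0268.
|zone P ∖ zone Q| = |zone P| − |zone P∩zone Q| = 13.5 − 8.0268 = 5.47.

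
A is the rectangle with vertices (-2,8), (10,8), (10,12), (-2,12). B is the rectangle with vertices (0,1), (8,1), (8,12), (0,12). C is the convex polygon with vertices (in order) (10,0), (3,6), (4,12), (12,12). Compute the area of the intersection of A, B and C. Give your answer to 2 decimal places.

17.33

The intersection is the polygon with vertices (8,8), (3.333,8), (4,12), (8,12).
By the shoelace formula its area is 17.33.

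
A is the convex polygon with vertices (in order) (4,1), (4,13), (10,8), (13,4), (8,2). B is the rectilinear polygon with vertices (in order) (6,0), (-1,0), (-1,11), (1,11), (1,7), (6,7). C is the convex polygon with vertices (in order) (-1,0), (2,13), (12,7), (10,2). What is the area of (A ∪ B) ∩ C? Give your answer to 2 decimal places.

|A ∪ B| = 105.5.
|(A ∪ B) ∩ C| = 81.37.

81.37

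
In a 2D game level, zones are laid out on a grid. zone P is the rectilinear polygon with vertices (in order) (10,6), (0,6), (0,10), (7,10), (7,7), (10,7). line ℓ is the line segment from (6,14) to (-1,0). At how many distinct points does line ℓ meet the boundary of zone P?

2

The segment meets the boundary at (2,6), (4,10).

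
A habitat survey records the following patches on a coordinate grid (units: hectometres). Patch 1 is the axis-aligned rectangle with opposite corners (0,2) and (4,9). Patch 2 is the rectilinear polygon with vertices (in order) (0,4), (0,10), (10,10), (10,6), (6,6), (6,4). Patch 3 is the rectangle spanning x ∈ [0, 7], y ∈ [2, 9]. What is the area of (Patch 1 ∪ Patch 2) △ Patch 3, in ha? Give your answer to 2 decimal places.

27.00

|Patch 1 ∪ Patch 2| = 60.
|(Patch 1 ∪ Patch 2) ∩ Patch 3| = 41.
|(Patch 1 ∪ Patch 2) △ Patch 3| = 60 + 49 − 82 = 27.00.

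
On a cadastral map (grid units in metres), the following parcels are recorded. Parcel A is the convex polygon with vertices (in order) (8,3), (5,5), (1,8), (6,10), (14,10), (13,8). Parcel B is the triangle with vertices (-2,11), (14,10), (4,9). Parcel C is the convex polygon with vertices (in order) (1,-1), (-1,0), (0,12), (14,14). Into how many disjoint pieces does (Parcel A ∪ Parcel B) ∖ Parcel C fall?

(Parcel A ∪ Parcel B) ∖ Parcel C splits into 2 disjoint pieces (area 0.4815, area 24.7187).

2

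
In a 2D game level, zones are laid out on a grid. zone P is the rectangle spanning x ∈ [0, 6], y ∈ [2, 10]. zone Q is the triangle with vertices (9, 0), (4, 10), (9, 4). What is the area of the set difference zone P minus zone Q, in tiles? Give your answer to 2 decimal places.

46.40

|zone P| = 48, |zone P∩zone Q| = 1.6.
|zone P ∖ zone Q| = |zone P| − |zone P∩zone Q| = 48 − 1.6 = 46.40.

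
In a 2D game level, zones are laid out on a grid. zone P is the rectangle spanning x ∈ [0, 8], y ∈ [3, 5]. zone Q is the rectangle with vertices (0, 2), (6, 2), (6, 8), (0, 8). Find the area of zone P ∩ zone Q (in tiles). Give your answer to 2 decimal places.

|zone P∩zone Q|: x∈[0,6], y∈[3,5] → 6·2 = 12.

12.00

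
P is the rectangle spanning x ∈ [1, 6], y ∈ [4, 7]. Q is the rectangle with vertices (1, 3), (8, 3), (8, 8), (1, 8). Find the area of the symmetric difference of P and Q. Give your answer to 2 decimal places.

|P∩Q|: x∈[1,6], y∈[4,7] → 5·3 = 15.
|P △ Q| = |P| + |Q| − 2·|P∩Q| = 15 + 35 − 30 = 20.00.

20.00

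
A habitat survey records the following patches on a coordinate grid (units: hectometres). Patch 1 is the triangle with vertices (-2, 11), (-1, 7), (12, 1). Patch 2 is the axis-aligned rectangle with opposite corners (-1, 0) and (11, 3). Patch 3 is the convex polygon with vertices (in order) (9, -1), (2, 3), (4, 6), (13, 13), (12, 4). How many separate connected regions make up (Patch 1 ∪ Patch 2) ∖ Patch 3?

(Patch 1 ∪ Patch 2) ∖ Patch 3 splits into 3 disjoint pieces (area 14.6472, area 1.7597, area 16.875).

3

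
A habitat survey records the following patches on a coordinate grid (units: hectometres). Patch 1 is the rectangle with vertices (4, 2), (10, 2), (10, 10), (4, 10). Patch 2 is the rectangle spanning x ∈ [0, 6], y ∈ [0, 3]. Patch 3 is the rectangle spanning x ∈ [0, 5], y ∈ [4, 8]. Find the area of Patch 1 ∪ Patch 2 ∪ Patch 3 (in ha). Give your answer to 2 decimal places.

80.00

By inclusion–exclusion:
Individual areas: |Patch 1| = 48, |Patch 2| = 18, |Patch 3| = 20.
|Patch 1∩Patch 2|: x∈[4,6], y∈[2,3] → 2·1 = 2.
|Patch 1∩Patch 3|: x∈[4,5], y∈[4,8] → 1·4 = 4.
|Patch 2∩Patch 3| = 0 (no overlap).
|Patch 1∩Patch 2∩Patch 3| = 0.
|Patch 1 ∪ Patch 2 ∪ Patch 3| = 86 − 6 + 0 = 80.00.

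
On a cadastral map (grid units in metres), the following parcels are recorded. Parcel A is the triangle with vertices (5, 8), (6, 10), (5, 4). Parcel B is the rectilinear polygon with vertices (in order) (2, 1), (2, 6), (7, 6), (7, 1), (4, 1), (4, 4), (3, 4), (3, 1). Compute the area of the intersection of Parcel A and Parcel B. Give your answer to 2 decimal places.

0.33

The intersection is the polygon with vertices (5,4), (5,6), (5.333,6).
By the shoelace formula its area is 0.33.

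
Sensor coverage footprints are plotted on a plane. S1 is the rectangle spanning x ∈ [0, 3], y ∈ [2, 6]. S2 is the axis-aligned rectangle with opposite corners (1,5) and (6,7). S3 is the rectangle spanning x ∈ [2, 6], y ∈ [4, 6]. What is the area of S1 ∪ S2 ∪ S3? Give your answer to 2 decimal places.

By inclusion–exclusion:
Individual areas: |S1| = 12, |S2| = 10, |S3| = 8.
|S1∩S2|: x∈[1,3], y∈[5,6] → 2·1 = 2.
|S1∩S3|: x∈[2,3], y∈[4,6] → 1·2 = 2.
|S2∩S3|: x∈[2,6], y∈[5,6] → 4·1 = 4.
|S1∩S2∩S3| = 1.
|S1 ∪ S2 ∪ S3| = 30 − 8 + 1 = 23.00.

23.00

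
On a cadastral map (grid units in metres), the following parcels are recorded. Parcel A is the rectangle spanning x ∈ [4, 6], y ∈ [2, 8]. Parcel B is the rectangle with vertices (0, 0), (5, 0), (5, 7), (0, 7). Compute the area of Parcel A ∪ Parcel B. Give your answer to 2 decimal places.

42.00

By inclusion–exclusion:
Individual areas: |Parcel A| = 12, |Parcel B| = 35.
|Parcel A∩Parcel B|: x∈[4,5], y∈[2,7] → 1·5 = 5.
|Parcel A ∪ Parcel B| = 47 − 5 = 42.00.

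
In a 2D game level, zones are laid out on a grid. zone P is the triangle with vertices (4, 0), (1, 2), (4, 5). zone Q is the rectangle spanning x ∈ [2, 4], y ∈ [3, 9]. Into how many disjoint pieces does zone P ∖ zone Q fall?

1

zone P ∖ zone Q is a single connected region.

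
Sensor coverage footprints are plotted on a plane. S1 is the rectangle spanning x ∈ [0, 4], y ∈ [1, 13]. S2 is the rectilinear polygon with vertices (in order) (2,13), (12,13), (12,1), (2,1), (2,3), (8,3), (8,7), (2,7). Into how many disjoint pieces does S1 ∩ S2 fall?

2

S1 ∩ S2 splits into 2 disjoint pieces (area 4, area 12).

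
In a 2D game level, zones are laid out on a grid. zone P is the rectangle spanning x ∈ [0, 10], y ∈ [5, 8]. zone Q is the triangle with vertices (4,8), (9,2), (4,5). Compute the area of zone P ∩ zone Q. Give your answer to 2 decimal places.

The intersection is the polygon with vertices (4,5), (4,8), (6.5,5).
By the shoelace formula its area is 3.75.

3.75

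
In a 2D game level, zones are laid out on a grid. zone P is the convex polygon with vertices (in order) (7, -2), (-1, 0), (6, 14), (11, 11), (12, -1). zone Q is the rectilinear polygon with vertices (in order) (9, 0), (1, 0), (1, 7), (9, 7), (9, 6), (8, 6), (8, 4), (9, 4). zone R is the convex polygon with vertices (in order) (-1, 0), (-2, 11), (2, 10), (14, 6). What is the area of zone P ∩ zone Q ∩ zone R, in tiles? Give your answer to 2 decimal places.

The intersection is the polygon with vertices (9,7), (9,6), (8,6), (8,4), (9,4), (1,0.8), (1,4), (2.5,7).
By the shoelace formula its area is 32.55.

32.55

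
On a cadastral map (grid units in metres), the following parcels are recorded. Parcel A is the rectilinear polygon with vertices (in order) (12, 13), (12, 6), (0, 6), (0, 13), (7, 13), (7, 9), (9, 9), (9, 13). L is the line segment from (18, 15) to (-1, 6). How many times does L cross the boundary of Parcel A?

The segment meets the boundary at (9,10.737), (7,9.789), (12,12.158), (0,6.474).

4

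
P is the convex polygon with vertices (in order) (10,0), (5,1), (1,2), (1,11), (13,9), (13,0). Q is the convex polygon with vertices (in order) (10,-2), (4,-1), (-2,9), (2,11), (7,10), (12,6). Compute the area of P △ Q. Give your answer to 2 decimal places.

|P| = 111.5, |Q| = 113.5, |P∩Q| = 88.4007.
|P △ Q| = |P| + |Q| − 2·|P∩Q| = 111.5 + 113.5 − 176.8015 = 48.20.

48.20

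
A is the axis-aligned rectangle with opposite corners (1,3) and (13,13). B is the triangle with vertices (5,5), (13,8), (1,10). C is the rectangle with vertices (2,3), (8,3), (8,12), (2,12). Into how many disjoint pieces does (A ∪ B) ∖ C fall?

(A ∪ B) ∖ C is a single connected region.

1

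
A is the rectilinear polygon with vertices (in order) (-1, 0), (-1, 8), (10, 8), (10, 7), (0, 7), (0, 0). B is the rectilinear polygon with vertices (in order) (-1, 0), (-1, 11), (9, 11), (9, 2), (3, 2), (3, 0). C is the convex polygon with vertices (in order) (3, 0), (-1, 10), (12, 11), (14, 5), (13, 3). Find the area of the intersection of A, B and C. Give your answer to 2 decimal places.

The intersection is the polygon with vertices (9,8), (9,7), (0.2,7), (-0.2,8).
By the shoelace formula its area is 9.00.

9.00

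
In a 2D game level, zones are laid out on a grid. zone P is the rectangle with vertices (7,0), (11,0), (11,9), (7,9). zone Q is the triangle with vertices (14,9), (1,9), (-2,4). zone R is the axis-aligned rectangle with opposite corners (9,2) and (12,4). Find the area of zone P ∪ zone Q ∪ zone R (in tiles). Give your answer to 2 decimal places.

64.25

By inclusion–exclusion:
Individual areas: |zone P| = 36, |zone Q| = 32.5, |zone R| = 6.
|zone P∩zone Q| = 6.25.
|zone P∩zone R|: x∈[9,11], y∈[2,4] → 2·2 = 4.
|zone Q∩zone R| = 0.
|zone P∩zone Q∩zone R| = 0.
|zone P ∪ zone Q ∪ zone R| = 74.5 − 10.25 + 0 = 64.25.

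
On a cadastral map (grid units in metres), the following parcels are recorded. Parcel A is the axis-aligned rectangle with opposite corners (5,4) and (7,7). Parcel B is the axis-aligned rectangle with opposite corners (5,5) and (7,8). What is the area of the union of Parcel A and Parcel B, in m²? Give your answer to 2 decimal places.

By inclusion–exclusion:
Individual areas: |Parcel A| = 6, |Parcel B| = 6.
|Parcel A∩Parcel B|: x∈[5,7], y∈[5,7] → 2·2 = 4.
|Parcel A ∪ Parcel B| = 12 − 4 = 8.00.

8.00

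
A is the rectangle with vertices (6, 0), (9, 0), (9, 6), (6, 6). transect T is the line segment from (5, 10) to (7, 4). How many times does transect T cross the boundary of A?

1

The segment meets the boundary at (6.333,6).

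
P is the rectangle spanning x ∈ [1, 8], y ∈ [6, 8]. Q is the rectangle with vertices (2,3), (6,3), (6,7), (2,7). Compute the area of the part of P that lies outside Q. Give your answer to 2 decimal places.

10.00

|P∩Q|: x∈[2,6], y∈[6,7] → 4·1 = 4.
|P| = 14.
|P ∖ Q| = |P| − |P∩Q| = 14 − 4 = 10.00.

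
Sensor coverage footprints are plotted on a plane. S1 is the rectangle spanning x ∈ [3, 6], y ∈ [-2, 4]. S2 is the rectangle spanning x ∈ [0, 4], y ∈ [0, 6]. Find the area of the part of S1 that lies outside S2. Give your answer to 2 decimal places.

14.00

|S1∩S2|: x∈[3,4], y∈[0,4] → 1·4 = 4.
|S1| = 18.
|S1 ∖ S2| = |S1| − |S1∩S2| = 18 − 4 = 14.00.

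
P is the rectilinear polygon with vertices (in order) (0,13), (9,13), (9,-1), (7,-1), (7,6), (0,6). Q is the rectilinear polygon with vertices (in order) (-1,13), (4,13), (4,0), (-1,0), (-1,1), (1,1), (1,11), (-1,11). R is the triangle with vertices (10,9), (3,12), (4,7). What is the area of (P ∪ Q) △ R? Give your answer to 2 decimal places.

|P ∪ Q| = 99.
|(P ∪ Q) ∩ R| = 15.619.
|(P ∪ Q) △ R| = 99 + 16 − 31.2381 = 83.76.

83.76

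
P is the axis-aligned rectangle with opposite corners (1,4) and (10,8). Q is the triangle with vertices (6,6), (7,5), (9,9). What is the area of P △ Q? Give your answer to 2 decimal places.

|P| = 36, |Q| = 3, |P∩Q| = 2.75.
|P △ Q| = |P| + |Q| − 2·|P∩Q| = 36 + 3 − 5.5 = 33.50.

33.50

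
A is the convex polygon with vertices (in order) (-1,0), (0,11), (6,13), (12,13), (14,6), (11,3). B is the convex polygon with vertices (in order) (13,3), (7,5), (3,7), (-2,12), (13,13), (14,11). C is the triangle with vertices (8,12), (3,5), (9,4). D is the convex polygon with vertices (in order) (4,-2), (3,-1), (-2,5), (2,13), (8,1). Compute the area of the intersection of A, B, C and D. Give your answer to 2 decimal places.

The intersection is the polygon with vertices (4.053,6.474), (4.765,7.471), (5.667,5.667).
By the shoelace formula its area is 1.09.

1.09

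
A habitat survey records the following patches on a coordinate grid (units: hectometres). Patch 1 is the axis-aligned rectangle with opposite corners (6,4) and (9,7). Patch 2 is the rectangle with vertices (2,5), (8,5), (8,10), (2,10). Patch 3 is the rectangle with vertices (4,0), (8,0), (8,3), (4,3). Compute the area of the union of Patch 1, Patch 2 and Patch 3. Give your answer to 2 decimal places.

By inclusion–exclusion:
Individual areas: |Patch 1| = 9, |Patch 2| = 30, |Patch 3| = 12.
|Patch 1∩Patch 2|: x∈[6,8], y∈[5,7] → 2·2 = 4.
|Patch 1∩Patch 3| = 0 (no overlap).
|Patch 2∩Patch 3| = 0 (no overlap).
|Patch 1∩Patch 2∩Patch 3| = 0.
|Patch 1 ∪ Patch 2 ∪ Patch 3| = 51 − 4 + 0 = 47.00.

47.00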